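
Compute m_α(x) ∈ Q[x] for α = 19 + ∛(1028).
m_α(x) = x^3 - 57x^2 + 1083x - 7887

Set β = α - 19 = ∛(1028), so β^3 = 1028. Then (α - 19)^3 - 1028 = 0, i.e. α is a root of g(x) = (x - 19)^3 - 1028 = x^3 - 57x^2 + 1083x - 7887. Since g(x) = h(x - 19) where h(x) = x^3 - 1028, and h is irreducible over Q (because 1028 is not a perfect cube, so h has no rational root, and a monic cubic with no rational root is irreducible), g is also irreducible (irreducibility is preserved under the substitution x → x - 19). Hence m_α(x) = x^3 - 57x^2 + 1083x - 7887.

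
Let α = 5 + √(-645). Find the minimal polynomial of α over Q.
m_α(x) = x^2 - 10x + 670

From α - 5 = √(-645), squaring gives (α - 5)^2 = -645, i.e. α^2 - 10α + 25 = -645, so α^2 - 10α + 670 = 0. The discriminant of x^2 - 10x + 670 is (-10)^2 - 4·(670) = 100 - 2680 = -2580, and 4·(-645) is not a perfect square in Q since -645 is squarefree and ≠ 1. Hence x^2 - 10x + 670 is irreducible over Q and is the minimal polynomial of α.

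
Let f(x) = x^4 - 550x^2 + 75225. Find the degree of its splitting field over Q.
[K : Q] = 4

Solving the quadratic in x^2: x^2 = (550 ± √(550^2 - 4·75225))/2 = (550 ± √1600)/2 = (550 ± 40)/2, giving x^2 = 255 or x^2 = 295. So f(x) = (x^2 - 255)(x^2 - 295) and the roots of f are ±√255, ±√295. Hence the splitting field is K = Q(√255, √295). Since 255 and 295 are distinct squarefree integers > 1, their product 75225 is not a perfect square, so √295 ∉ Q(√255). By the tower law [K:Q] = [Q(√255,√295):Q(√255)] · [Q(√255):Q] = 2 · 2 = 4.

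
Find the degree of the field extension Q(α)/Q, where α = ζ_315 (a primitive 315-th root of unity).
[Q(α):Q] = 144

The minimal polynomial of ζ_315 over Q is the 315-th cyclotomic polynomial Φ_315(x), which is irreducible over Q and has degree φ(315) = 144. Hence [Q(α):Q] = φ(315) = 144.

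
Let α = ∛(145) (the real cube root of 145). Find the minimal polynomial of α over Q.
m_α(x) = x^3 - 145

α satisfies α^3 = 145, so x^3 - 145 annihilates α. By the rational root test, a rational root p/q (in lowest terms) of x^3 - 145 would satisfy p^3 = 145 q^3, forcing q = 1 and p^3 = 145; but 145 is not a perfect cube, contradiction. A monic cubic over Q with no rational root is irreducible (any nontrivial factorization would include a linear factor). Hence x^3 - 145 is the minimal polynomial of α, and in particular [Q(α):Q] = 3.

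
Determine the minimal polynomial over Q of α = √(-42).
m_α(x) = x^2 + 42

α satisfies α^2 + 42 = 0, so x^2 + 42 annihilates α. Since d = -42 is squarefree and ≠ 1, it is not a perfect square in Q, so x^2 + 42 has no rational root and is therefore irreducible over Q (a degree-2 polynomial over a field is irreducible iff it has no root). Hence m_α(x) = x^2 + 42.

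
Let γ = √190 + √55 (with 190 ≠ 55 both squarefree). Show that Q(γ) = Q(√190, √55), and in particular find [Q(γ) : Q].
[Q(γ) : Q] = 4 (equivalently, Q(γ) = Q(√190, √55))

Obviously Q(γ) ⊆ Q(√190, √55), and [Q(√190, √55):Q] = 4 (since 190, 55 are distinct squarefree integers > 1 with 10450 not a perfect square). To show equality we compute the minimal polynomial of γ. From γ = √190 + √55: γ^2 = 190 + 2√(10450) + 55 = 245 + 2√(10450), so γ^2 - 245 = 2√(10450); squaring, (γ^2 - 245)^2 = 4·10450, i.e. γ^4 - 490γ^2 + 60025 - 41800 = 0, i.e. γ^4 - 490γ^2 + 18225 = 0. So γ is a root of x^4 - 490x^2 + 18225. This polynomial is irreducible over Q: it has no rational root (each ±√190 ± √55 is irrational), and any factorization into two quadratics over Q would force √(10450) ∈ Q (pairing opposite roots) or √190, √55 ∈ Q (other pairings), all impossible. Hence [Q(γ):Q] = 4 = [Q(√190, √55):Q], so Q(γ) = Q(√190, √55).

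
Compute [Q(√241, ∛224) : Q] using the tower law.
[Q(√241, ∛224) : Q] = 6

Let L = Q(√241, ∛224). Since Q(√241) ⊂ L and [Q(√241):Q] = 2, the tower law gives 2 | [L:Q]. Likewise Q(∛224) ⊂ L with [Q(∛224):Q] = 3 (because 224 is not a perfect cube), so 3 | [L:Q]. As gcd(2,3) = 1, [L:Q] is divisible by 6. Conversely L is generated over Q by √241 and ∛224, so [L:Q] ≤ 2·3 = 6. Therefore [Q(√241, ∛224) : Q] = 6.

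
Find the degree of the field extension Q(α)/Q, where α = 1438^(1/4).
[Q(α):Q] = 4

α is a root of x^4 - 1438. By Eisenstein's criterion at the prime p = 2 (which divides the constant term 1438 but p^2 = 4 does not, since 1438 is squarefree), x^4 - 1438 is irreducible over Q. Hence [Q(α):Q] = 4.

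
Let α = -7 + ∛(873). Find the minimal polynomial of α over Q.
m_α(x) = x^3 + 21x^2 + 147x - 530

Set β = α + 7 = ∛(873), so β^3 = 873. Then (α + 7)^3 - 873 = 0, i.e. α is a root of g(x) = (x + 7)^3 - 873 = x^3 + 21x^2 + 147x - 530. Since g(x) = h(x + 7) where h(x) = x^3 - 873, and h is irreducible over Q (because 873 is not a perfect cube, so h has no rational root, and a monic cubic with no rational root is irreducible), g is also irreducible (irreducibility is preserved under the substitution x → x + 7). Hence m_α(x) = x^3 + 21x^2 + 147x - 530.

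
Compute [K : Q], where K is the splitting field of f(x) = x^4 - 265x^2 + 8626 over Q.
[K : Q] = 4

Solving the quadratic in x^2: x^2 = (265 ± √(265^2 - 4·8626))/2 = (265 ± √35721)/2 = (265 ± 189)/2, giving x^2 = 227 or x^2 = 38. So f(x) = (x^2 - 227)(x^2 - 38) and the roots of f are ±√227, ±√38. Hence the splitting field is K = Q(√227, √38). Since 227 and 38 are distinct squarefree integers > 1, their product 8626 is not a perfect square, so √38 ∉ Q(√227). By the tower law [K:Q] = [Q(√227,√38):Q(√227)] · [Q(√227):Q] = 2 · 2 = 4.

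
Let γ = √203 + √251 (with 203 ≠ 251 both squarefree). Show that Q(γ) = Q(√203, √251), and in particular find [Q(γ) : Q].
[Q(γ) : Q] = 4 (equivalently, Q(γ) = Q(√203, √251))

Obviously Q(γ) ⊆ Q(√203, √251), and [Q(√203, √251):Q] = 4 (since 203, 251 are distinct squarefree integers > 1 with 50953 not a perfect square). To show equality we compute the minimal polynomial of γ. From γ = √203 + √251: γ^2 = 203 + 2√(50953) + 251 = 454 + 2√(50953), so γ^2 - 454 = 2√(50953); squaring, (γ^2 - 454)^2 = 4·50953, i.e. γ^4 - 908γ^2 + 206116 - 203812 = 0, i.e. γ^4 - 908γ^2 + 2304 = 0. So γ is a root of x^4 - 908x^2 + 2304. This polynomial is irreducible over Q: it has no rational root (each ±√203 ± √251 is irrational), and any factorization into two quadratics over Q would force √(50953) ∈ Q (pairing opposite roots) or √203, √251 ∈ Q (other pairings), all impossible. Hence [Q(γ):Q] = 4 = [Q(√203, √251):Q], so Q(γ) = Q(√203, √251).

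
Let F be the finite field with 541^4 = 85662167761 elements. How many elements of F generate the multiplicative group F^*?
There are φ(85662167760) = 21006397440 primitive elements

F_q^* is cyclic of order q - 1 = 85662167760. A cyclic group of order m has exactly φ(m) generators. Here m = 85662167760 = 2^4 · 3^3 · 5 · 13 · 271 · 11257, so the number of primitive elements is φ(85662167760) = 21006397440.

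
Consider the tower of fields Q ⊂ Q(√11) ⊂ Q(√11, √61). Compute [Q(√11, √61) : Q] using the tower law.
[Q(√11, √61) : Q] = 4

[Q(√11):Q] = 2 (min poly x^2 - 11, irreducible since 11 is squarefree > 1). For the top step, suppose √61 ∈ Q(√11), say √61 = c + d√11 with c, d ∈ Q. Squaring: 61 = c^2 + 11d^2 + 2cd√11. Since √11 ∉ Q this forces 2cd = 0. If d = 0 then √61 = c ∈ Q, contradicting 61 squarefree > 1. If c = 0 then 61 = 11d^2, so 11·61 = (11d)^2 is a perfect square in Q — but 11·61 = 671 is not a perfect square (since 11 and 61 are distinct squarefree integers). Contradiction. Hence √61 ∉ Q(√11), so x^2 - 61 stays irreducible over Q(√11) and [Q(√11, √61) : Q(√11)] = 2. By the tower law, [Q(√11, √61) : Q] = 2 · 2 = 4.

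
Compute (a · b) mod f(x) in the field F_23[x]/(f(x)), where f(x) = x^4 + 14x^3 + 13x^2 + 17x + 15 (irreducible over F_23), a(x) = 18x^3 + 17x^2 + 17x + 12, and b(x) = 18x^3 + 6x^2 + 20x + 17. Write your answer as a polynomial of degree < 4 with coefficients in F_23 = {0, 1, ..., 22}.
a · b ≡ 21x^2 + 2x + 7 (mod f(x))

Multiply in F_23[x]: a(x)·b(x) = (18x^3 + 17x^2 + 17x + 12)·(18x^3 + 6x^2 + 20x + 17) = 2x^6 + 9x^4 + 21x^3 + 11x^2 + 20. This has degree ≥ 4, so divide by f(x) over F_23: 2x^6 + 9x^4 + 21x^3 + 11x^2 + 20 = (2x^2 + 18x + 7)·(x^4 + 14x^3 + 13x^2 + 17x + 15) + (21x^2 + 2x + 7). Hence a·b ≡ 21x^2 + 2x + 7 (mod f). (F_23[x]/(f) is a field with 23^4 = 279841 elements since f is irreducible of degree 4.)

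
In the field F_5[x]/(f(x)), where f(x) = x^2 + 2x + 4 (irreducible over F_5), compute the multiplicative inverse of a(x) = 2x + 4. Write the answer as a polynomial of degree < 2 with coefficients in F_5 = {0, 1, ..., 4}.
a(x)^(-1) ≡ 3x (mod f(x))

Since f is irreducible over F_5, F_5[x]/(f) is a field and a(x) ≠ 0 has an inverse. Apply the extended Euclidean algorithm to f(x) and a(x) in F_5[x]: f(x) = (3x)·a(x) + (4). The last nonzero remainder is the constant 4 = gcd(f, a) in F_5. Back-substituting through the division chain expresses 4 = s(x)·a(x) + t(x)·f(x) with s(x) ≡ 2x (mod f), so (2x)·a(x) ≡ 4 (mod f). Multiplying by 4^(-1) ≡ 4 in F_5 gives a(x)^(-1) ≡ 4·(2x) ≡ 3x (mod f). Check: (2x + 4)·(3x) = x^2 + 2x ≡ 1 (mod x^2 + 2x + 4).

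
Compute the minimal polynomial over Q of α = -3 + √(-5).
m_α(x) = x^2 + 6x + 14

From α + 3 = √(-5), squaring gives (α + 3)^2 = -5, i.e. α^2 + 6α + 9 = -5, so α^2 + 6α + 14 = 0. The discriminant of x^2 + 6x + 14 is (6)^2 - 4·(14) = 36 - 56 = -20, and 4·(-5) is not a perfect square in Q since -5 is squarefree and ≠ 1. Hence x^2 + 6x + 14 is irreducible over Q and is the minimal polynomial of α.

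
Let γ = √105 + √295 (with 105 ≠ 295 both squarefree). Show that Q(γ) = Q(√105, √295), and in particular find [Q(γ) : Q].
[Q(γ) : Q] = 4 (equivalently, Q(γ) = Q(√105, √295))

Obviously Q(γ) ⊆ Q(√105, √295), and [Q(√105, √295):Q] = 4 (since 105, 295 are distinct squarefree integers > 1 with 30975 not a perfect square). To show equality we compute the minimal polynomial of γ. From γ = √105 + √295: γ^2 = 105 + 2√(30975) + 295 = 400 + 2√(30975), so γ^2 - 400 = 2√(30975); squaring, (γ^2 - 400)^2 = 4·30975, i.e. γ^4 - 800γ^2 + 160000 - 123900 = 0, i.e. γ^4 - 800γ^2 + 36100 = 0. So γ is a root of x^4 - 800x^2 + 36100. This polynomial is irreducible over Q: it has no rational root (each ±√105 ± √295 is irrational), and any factorization into two quadratics over Q would force √(30975) ∈ Q (pairing opposite roots) or √105, √295 ∈ Q (other pairings), all impossible. Hence [Q(γ):Q] = 4 = [Q(√105, √295):Q], so Q(γ) = Q(√105, √295).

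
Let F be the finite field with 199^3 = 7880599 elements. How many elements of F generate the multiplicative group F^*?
There are φ(7880598) = 2387880 primitive elements

F_q^* is cyclic of order q - 1 = 7880598. A cyclic group of order m has exactly φ(m) generators. Here m = 7880598 = 2 · 3^3 · 11 · 13267, so the number of primitive elements is φ(7880598) = 2387880.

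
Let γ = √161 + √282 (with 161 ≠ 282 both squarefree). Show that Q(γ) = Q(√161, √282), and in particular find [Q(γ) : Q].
[Q(γ) : Q] = 4 (equivalently, Q(γ) = Q(√161, √282))

Obviously Q(γ) ⊆ Q(√161, √282), and [Q(√161, √282):Q] = 4 (since 161, 282 are distinct squarefree integers > 1 with 45402 not a perfect square). To show equality we compute the minimal polynomial of γ. From γ = √161 + √282: γ^2 = 161 + 2√(45402) + 282 = 443 + 2√(45402), so γ^2 - 443 = 2√(45402); squaring, (γ^2 - 443)^2 = 4·45402, i.e. γ^4 - 886γ^2 + 196249 - 181608 = 0, i.e. γ^4 - 886γ^2 + 14641 = 0. So γ is a root of x^4 - 886x^2 + 14641. This polynomial is irreducible over Q: it has no rational root (each ±√161 ± √282 is irrational), and any factorization into two quadratics over Q would force √(45402) ∈ Q (pairing opposite roots) or √161, √282 ∈ Q (other pairings), all impossible. Hence [Q(γ):Q] = 4 = [Q(√161, √282):Q], so Q(γ) = Q(√161, √282).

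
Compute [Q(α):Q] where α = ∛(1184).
[Q(α):Q] = 3

The minimal polynomial of α is x^3 - 1184, irreducible over Q since 1184 is not a perfect cube (so x^3 - 1184 has no rational root). Hence [Q(α):Q] = deg(m_α) = 3.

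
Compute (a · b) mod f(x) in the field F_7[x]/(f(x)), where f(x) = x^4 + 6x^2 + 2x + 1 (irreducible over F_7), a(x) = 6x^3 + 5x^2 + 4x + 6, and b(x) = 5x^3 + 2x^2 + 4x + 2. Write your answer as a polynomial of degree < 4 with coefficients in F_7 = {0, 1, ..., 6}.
a · b ≡ 5x^3 + 4x^2 + 2x + 5 (mod f(x))

Multiply in F_7[x]: a(x)·b(x) = (6x^3 + 5x^2 + 4x + 6)·(5x^3 + 2x^2 + 4x + 2) = 2x^6 + 2x^5 + 5x^4 + 3x^2 + 4x + 5. This has degree ≥ 4, so divide by f(x) over F_7: 2x^6 + 2x^5 + 5x^4 + 3x^2 + 4x + 5 = (2x^2 + 2x)·(x^4 + 6x^2 + 2x + 1) + (5x^3 + 4x^2 + 2x + 5). Hence a·b ≡ 5x^3 + 4x^2 + 2x + 5 (mod f). (F_7[x]/(f) is a field with 7^4 = 2401 elements since f is irreducible of degree 4.)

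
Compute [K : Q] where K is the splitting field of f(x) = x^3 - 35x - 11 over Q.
[K : Q] = 6

By the rational root test, any rational root of the monic integer polynomial f(x) = x^3 - 35x - 11 must be an integer dividing the constant term -11, i.e. one of ±{1, 11}. Evaluating: f(1) = -45, f(-1) = 23, f(11) = 935, f(-11) = -957; none is 0, so f has no rational root and is therefore irreducible over Q (a cubic with no linear factor over a field is irreducible). For an irreducible cubic, the Galois group is A_3 or S_3 according as the discriminant disc(f) = -4a^3 - 27b^2 = -4·(-35)^3 - 27·(-11)^2 = 168233 is or is not a square in Q. Here disc(f) = 168233 is not a perfect square in Q, so the Galois group of f over Q is not contained in A_3 and must be all of S_3. The splitting field has degree |S_3| = 6 over Q, so [K : Q] = 6.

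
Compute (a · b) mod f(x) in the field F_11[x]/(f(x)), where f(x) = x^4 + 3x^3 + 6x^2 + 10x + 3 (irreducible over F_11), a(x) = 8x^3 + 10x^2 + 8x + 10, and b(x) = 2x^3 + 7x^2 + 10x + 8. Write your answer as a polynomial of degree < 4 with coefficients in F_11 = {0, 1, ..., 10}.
a · b ≡ 9x^3 + 8x^2 + 1 (mod f(x))

Multiply in F_11[x]: a(x)·b(x) = (8x^3 + 10x^2 + 8x + 10)·(2x^3 + 7x^2 + 10x + 8) = 5x^6 + 10x^5 + x^4 + 9x^3 + 10x^2 + 10x + 3. This has degree ≥ 4, so divide by f(x) over F_11: 5x^6 + 10x^5 + x^4 + 9x^3 + 10x^2 + 10x + 3 = (5x^2 + 6x + 8)·(x^4 + 3x^3 + 6x^2 + 10x + 3) + (9x^3 + 8x^2 + 1). Hence a·b ≡ 9x^3 + 8x^2 + 1 (mod f). (F_11[x]/(f) is a field with 11^4 = 14641 elements since f is irreducible of degree 4.)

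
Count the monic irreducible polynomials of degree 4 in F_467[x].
There are 11890648458 monic irreducible polynomials of degree 4 over F_467

Each element of F_{467^4} that lies in no proper subfield is a root of exactly one monic irreducible of degree 4 over F_467, and each such polynomial has 4 distinct roots in F_{467^4}. By Möbius inversion the count is N_467(4) = (1/4) Σ_{d|4} μ(4/d) · 467^d = (1/4)(μ(4)·467^1 + μ(2)·467^2 + μ(1)·467^4) = 47562593832/4 = 11890648458.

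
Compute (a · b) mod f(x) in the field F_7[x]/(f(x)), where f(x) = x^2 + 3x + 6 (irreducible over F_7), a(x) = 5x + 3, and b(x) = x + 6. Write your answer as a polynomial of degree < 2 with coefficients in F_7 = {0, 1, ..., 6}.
a · b ≡ 4x + 2 (mod f(x))

Multiply in F_7[x]: a(x)·b(x) = (5x + 3)·(x + 6) = 5x^2 + 5x + 4. This has degree ≥ 2, so divide by f(x) over F_7: 5x^2 + 5x + 4 = (5)·(x^2 + 3x + 6) + (4x + 2). Hence a·b ≡ 4x + 2 (mod f). (F_7[x]/(f) is a field with 7^2 = 49 elements since f is irreducible of degree 2.)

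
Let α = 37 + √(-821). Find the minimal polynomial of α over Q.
m_α(x) = x^2 - 74x + 2190

From α - 37 = √(-821), squaring gives (α - 37)^2 = -821, i.e. α^2 - 74α + 1369 = -821, so α^2 - 74α + 2190 = 0. The discriminant of x^2 - 74x + 2190 is (-74)^2 - 4·(2190) = 5476 - 8760 = -3284, and 4·(-821) is not a perfect square in Q since -821 is squarefree and ≠ 1. Hence x^2 - 74x + 2190 is irreducible over Q and is the minimal polynomial of α.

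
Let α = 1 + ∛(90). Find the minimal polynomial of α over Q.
m_α(x) = x^3 - 3x^2 + 3x - 91

Set β = α - 1 = ∛(90), so β^3 = 90. Then (α - 1)^3 - 90 = 0, i.e. α is a root of g(x) = (x - 1)^3 - 90 = x^3 - 3x^2 + 3x - 91. Since g(x) = h(x - 1) where h(x) = x^3 - 90, and h is irreducible over Q (because 90 is not a perfect cube, so h has no rational root, and a monic cubic with no rational root is irreducible), g is also irreducible (irreducibility is preserved under the substitution x → x - 1). Hence m_α(x) = x^3 - 3x^2 + 3x - 91.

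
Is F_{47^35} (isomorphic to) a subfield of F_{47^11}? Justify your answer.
No: F_{47^35} is not a subfield of F_{47^11}

F_{p^m} embeds in F_{p^n} iff m | n. Here 35 ∤ 11 (since 11 = 0·35 + 11 with remainder 11 ≠ 0), so F_{47^35} is not a subfield of F_{47^11}. Equivalently: if it were, the tower law would give 35 = [F_{47^35}:F_47] dividing [F_{47^11}:F_47] = 11, contradiction.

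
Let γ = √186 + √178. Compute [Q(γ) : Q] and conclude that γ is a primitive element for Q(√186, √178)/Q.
[Q(γ) : Q] = 4 (equivalently, Q(γ) = Q(√186, √178))

Obviously Q(γ) ⊆ Q(√186, √178), and [Q(√186, √178):Q] = 4 (since 186, 178 are distinct squarefree integers > 1 with 33108 not a perfect square). To show equality we compute the minimal polynomial of γ. From γ = √186 + √178: γ^2 = 186 + 2√(33108) + 178 = 364 + 2√(33108), so γ^2 - 364 = 2√(33108); squaring, (γ^2 - 364)^2 = 4·33108, i.e. γ^4 - 728γ^2 + 132496 - 132432 = 0, i.e. γ^4 - 728γ^2 + 64 = 0. So γ is a root of x^4 - 728x^2 + 64. This polynomial is irreducible over Q: it has no rational root (each ±√186 ± √178 is irrational), and any factorization into two quadratics over Q would force √(33108) ∈ Q (pairing opposite roots) or √186, √178 ∈ Q (other pairings), all impossible. Hence [Q(γ):Q] = 4 = [Q(√186, √178):Q], so Q(γ) = Q(√186, √178).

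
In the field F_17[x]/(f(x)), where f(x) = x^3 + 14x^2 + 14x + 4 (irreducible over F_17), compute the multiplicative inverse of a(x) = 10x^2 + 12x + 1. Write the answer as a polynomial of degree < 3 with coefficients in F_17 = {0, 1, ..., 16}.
a(x)^(-1) ≡ 7x^2 + 13x + 14 (mod f(x))

Since f is irreducible over F_17, F_17[x]/(f) is a field and a(x) ≠ 0 has an inverse. Apply the extended Euclidean algorithm to f(x) and a(x) in F_17[x]: f(x) = (12x + 4)·a(x) + (5x);  a(x) = (2x + 16)·(5x) + (1). The last nonzero remainder is the constant 1 = gcd(f, a) in F_17. Back-substituting through the division chain expresses 1 = s(x)·a(x) + t(x)·f(x) with s(x) ≡ 7x^2 + 13x + 14 (mod f), so a(x)^(-1) ≡ s(x) = 7x^2 + 13x + 14 (mod f). Check: (10x^2 + 12x + 1)·(7x^2 + 13x + 14) = 2x^4 + 10x^3 + 14x^2 + 11x + 14 ≡ 1 (mod x^3 + 14x^2 + 14x + 4).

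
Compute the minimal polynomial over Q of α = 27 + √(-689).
m_α(x) = x^2 - 54x + 1418

From α - 27 = √(-689), squaring gives (α - 27)^2 = -689, i.e. α^2 - 54α + 729 = -689, so α^2 - 54α + 1418 = 0. The discriminant of x^2 - 54x + 1418 is (-54)^2 - 4·(1418) = 2916 - 5672 = -2756, and 4·(-689) is not a perfect square in Q since -689 is squarefree and ≠ 1. Hence x^2 - 54x + 1418 is irreducible over Q and is the minimal polynomial of α.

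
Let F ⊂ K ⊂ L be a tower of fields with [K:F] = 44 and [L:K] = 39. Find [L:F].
[L:F] = 1716

The tower law says that for any tower of field extensions F ⊂ K ⊂ L with finite degrees, [L:F] = [L:K] · [K:F]. Here this gives [L:F] = 39 · 44 = 1716.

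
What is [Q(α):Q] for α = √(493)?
[Q(α):Q] = 2

[Q(α):Q] equals the degree of the minimal polynomial of α. Here α^2 = 493 and x^2 - 493 is irreducible (d = 493 is squarefree, ≠ 1, hence not a square), so deg(m_α) = 2. Thus [Q(α):Q] = 2.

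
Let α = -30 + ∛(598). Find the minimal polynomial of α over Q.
m_α(x) = x^3 + 90x^2 + 2700x + 26402

Set β = α + 30 = ∛(598), so β^3 = 598. Then (α + 30)^3 - 598 = 0, i.e. α is a root of g(x) = (x + 30)^3 - 598 = x^3 + 90x^2 + 2700x + 26402. Since g(x) = h(x + 30) where h(x) = x^3 - 598, and h is irreducible over Q (because 598 is not a perfect cube, so h has no rational root, and a monic cubic with no rational root is irreducible), g is also irreducible (irreducibility is preserved under the substitution x → x + 30). Hence m_α(x) = x^3 + 90x^2 + 2700x + 26402.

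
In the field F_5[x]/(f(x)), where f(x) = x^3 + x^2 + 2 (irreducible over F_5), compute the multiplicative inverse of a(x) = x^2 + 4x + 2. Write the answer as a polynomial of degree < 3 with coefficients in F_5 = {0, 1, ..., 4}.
a(x)^(-1) ≡ 3x + 1 (mod f(x))

Since f is irreducible over F_5, F_5[x]/(f) is a field and a(x) ≠ 0 has an inverse. Apply the extended Euclidean algorithm to f(x) and a(x) in F_5[x]: f(x) = (x + 2)·a(x) + (3). The last nonzero remainder is the constant 3 = gcd(f, a) in F_5. Back-substituting through the division chain expresses 3 = s(x)·a(x) + t(x)·f(x) with s(x) ≡ 4x + 3 (mod f), so (4x + 3)·a(x) ≡ 3 (mod f). Multiplying by 3^(-1) ≡ 2 in F_5 gives a(x)^(-1) ≡ 2·(4x + 3) ≡ 3x + 1 (mod f). Check: (x^2 + 4x + 2)·(3x + 1) = 3x^3 + 3x^2 + 2 ≡ 1 (mod x^3 + x^2 + 2).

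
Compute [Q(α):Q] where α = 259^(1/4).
[Q(α):Q] = 4

α is a root of x^4 - 259. By Eisenstein's criterion at the prime p = 7 (which divides the constant term 259 but p^2 = 49 does not, since 259 is squarefree), x^4 - 259 is irreducible over Q. Hence [Q(α):Q] = 4.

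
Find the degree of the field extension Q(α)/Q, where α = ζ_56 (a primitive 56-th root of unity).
[Q(α):Q] = 24

The minimal polynomial of ζ_56 over Q is the 56-th cyclotomic polynomial Φ_56(x), which is irreducible over Q and has degree φ(56) = 24. Hence [Q(α):Q] = φ(56) = 24.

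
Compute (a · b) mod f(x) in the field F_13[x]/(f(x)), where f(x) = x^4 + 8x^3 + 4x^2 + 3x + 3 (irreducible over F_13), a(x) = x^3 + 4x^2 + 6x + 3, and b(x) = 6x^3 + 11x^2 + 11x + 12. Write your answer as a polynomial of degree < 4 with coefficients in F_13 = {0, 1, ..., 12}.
a · b ≡ 2x^3 + 4x^2 + 8x + 4 (mod f(x))

Multiply in F_13[x]: a(x)·b(x) = (x^3 + 4x^2 + 6x + 3)·(6x^3 + 11x^2 + 11x + 12) = 6x^6 + 9x^5 + 10x^3 + 4x^2 + x + 10. This has degree ≥ 4, so divide by f(x) over F_13: 6x^6 + 9x^5 + 10x^3 + 4x^2 + x + 10 = (6x^2 + 2)·(x^4 + 8x^3 + 4x^2 + 3x + 3) + (2x^3 + 4x^2 + 8x + 4). Hence a·b ≡ 2x^3 + 4x^2 + 8x + 4 (mod f). (F_13[x]/(f) is a field with 13^4 = 28561 elements since f is irreducible of degree 4.)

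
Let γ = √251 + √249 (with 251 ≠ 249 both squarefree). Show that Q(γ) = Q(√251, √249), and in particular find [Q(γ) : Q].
[Q(γ) : Q] = 4 (equivalently, Q(γ) = Q(√251, √249))

Obviously Q(γ) ⊆ Q(√251, √249), and [Q(√251, √249):Q] = 4 (since 251, 249 are distinct squarefree integers > 1 with 62499 not a perfect square). To show equality we compute the minimal polynomial of γ. From γ = √251 + √249: γ^2 = 251 + 2√(62499) + 249 = 500 + 2√(62499), so γ^2 - 500 = 2√(62499); squaring, (γ^2 - 500)^2 = 4·62499, i.e. γ^4 - 1000γ^2 + 250000 - 249996 = 0, i.e. γ^4 - 1000γ^2 + 4 = 0. So γ is a root of x^4 - 1000x^2 + 4. This polynomial is irreducible over Q: it has no rational root (each ±√251 ± √249 is irrational), and any factorization into two quadratics over Q would force √(62499) ∈ Q (pairing opposite roots) or √251, √249 ∈ Q (other pairings), all impossible. Hence [Q(γ):Q] = 4 = [Q(√251, √249):Q], so Q(γ) = Q(√251, √249).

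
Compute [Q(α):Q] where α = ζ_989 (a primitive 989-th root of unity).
[Q(α):Q] = 924

The minimal polynomial of ζ_989 over Q is the 989-th cyclotomic polynomial Φ_989(x), which is irreducible over Q and has degree φ(989) = 924. Hence [Q(α):Q] = φ(989) = 924.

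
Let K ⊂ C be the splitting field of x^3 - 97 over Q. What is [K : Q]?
[K : Q] = 6

The roots of x^3 - 97 are ∛97, ω∛97, ω^2∛97 where ω = e^(2πi/3) is a primitive cube root of unity, so K = Q(∛97, ω). Now [Q(∛97):Q] = 3 (since 97 is not a perfect cube, x^3 - 97 is irreducible) and [Q(ω):Q] = 2. Both 2 and 3 divide [K:Q], and [K:Q] ≤ 3·2 = 6, so [K:Q] = 6. (Equivalently: Q(∛97) ⊂ R but ω ∉ R, so [K : Q(∛97)] = 2.)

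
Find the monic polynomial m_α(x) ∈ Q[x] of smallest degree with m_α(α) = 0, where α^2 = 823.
m_α(x) = x^2 - 823

α satisfies α^2 - 823 = 0, so x^2 - 823 annihilates α. Since d = 823 is squarefree and ≠ 1, it is not a perfect square in Q, so x^2 - 823 has no rational root and is therefore irreducible over Q (a degree-2 polynomial over a field is irreducible iff it has no root). Hence m_α(x) = x^2 - 823.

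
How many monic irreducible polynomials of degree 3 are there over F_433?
There are 27060768 monic irreducible polynomials of degree 3 over F_433

Each element of F_{433^3} that lies in no proper subfield is a root of exactly one monic irreducible of degree 3 over F_433, and each such polynomial has 3 distinct roots in F_{433^3}. By Möbius inversion the count is N_433(3) = (1/3) Σ_{d|3} μ(3/d) · 433^d = (1/3)(μ(3)·433^1 + μ(1)·433^3) = 81182304/3 = 27060768.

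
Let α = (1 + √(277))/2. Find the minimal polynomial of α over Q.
m_α(x) = x^2 - x - 69

From 2α - 1 = √(277), squaring gives (2α - 1)^2 = 277, i.e. 4α^2 - 4α + 1 = 277, so α^2 - α + (1 - 277)/4 = 0. Since 277 ≡ 1 (mod 4), (1 - 277)/4 = -69 ∈ Z. The polynomial x^2 - x - 69 has discriminant 1 - 4·(-69) = 277, which is not a perfect square in Q (d = 277 is squarefree and ≠ 1), so x^2 - x - 69 is irreducible over Q. It is the minimal polynomial of α.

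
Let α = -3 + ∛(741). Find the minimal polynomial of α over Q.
m_α(x) = x^3 + 9x^2 + 27x - 714

Set β = α + 3 = ∛(741), so β^3 = 741. Then (α + 3)^3 - 741 = 0, i.e. α is a root of g(x) = (x + 3)^3 - 741 = x^3 + 9x^2 + 27x - 714. Since g(x) = h(x + 3) where h(x) = x^3 - 741, and h is irreducible over Q (because 741 is not a perfect cube, so h has no rational root, and a monic cubic with no rational root is irreducible), g is also irreducible (irreducibility is preserved under the substitution x → x + 3). Hence m_α(x) = x^3 + 9x^2 + 27x - 714.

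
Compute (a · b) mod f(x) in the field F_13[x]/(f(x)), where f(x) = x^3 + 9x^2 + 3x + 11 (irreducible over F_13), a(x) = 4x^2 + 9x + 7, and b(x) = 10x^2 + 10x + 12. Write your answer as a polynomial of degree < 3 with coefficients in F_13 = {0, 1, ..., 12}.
a · b ≡ 12x + 1 (mod f(x))

Multiply in F_13[x]: a(x)·b(x) = (4x^2 + 9x + 7)·(10x^2 + 10x + 12) = x^4 + 9x + 6. This has degree ≥ 3, so divide by f(x) over F_13: x^4 + 9x + 6 = (x + 4)·(x^3 + 9x^2 + 3x + 11) + (12x + 1). Hence a·b ≡ 12x + 1 (mod f). (F_13[x]/(f) is a field with 13^3 = 2197 elements since f is irreducible of degree 3.)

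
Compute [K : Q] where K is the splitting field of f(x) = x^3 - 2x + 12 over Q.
[K : Q] = 6

By the rational root test, any rational root of the monic integer polynomial f(x) = x^3 - 2x + 12 must be an integer dividing the constant term 12, i.e. one of ±{1, 2, 3, 4, 6, 12}. Evaluating: f(1) = 11, f(-1) = 13, f(2) = 16, f(-2) = 8, f(3) = 33, f(-3) = -9, f(4) = 68, f(-4) = -44, f(6) = 216, f(-6) = -192, f(12) = 1716, f(-12) = -1692; none is 0, so f has no rational root and is therefore irreducible over Q (a cubic with no linear factor over a field is irreducible). For an irreducible cubic, the Galois group is A_3 or S_3 according as the discriminant disc(f) = -4a^3 - 27b^2 = -4·(-2)^3 - 27·(12)^2 = -3856 is or is not a square in Q. Here disc(f) = -3856 is not a perfect square in Q, so the Galois group of f over Q is not contained in A_3 and must be all of S_3. The splitting field has degree |S_3| = 6 over Q, so [K : Q] = 6.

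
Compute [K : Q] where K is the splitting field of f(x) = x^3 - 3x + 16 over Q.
[K : Q] = 6

By the rational root test, any rational root of the monic integer polynomial f(x) = x^3 - 3x + 16 must be an integer dividing the constant term 16, i.e. one of ±{1, 2, 4, 8, 16}. Evaluating: f(1) = 14, f(-1) = 18, f(2) = 18, f(-2) = 14, f(4) = 68, f(-4) = -36, f(8) = 504, f(-8) = -472, f(16) = 4064, f(-16) = -4032; none is 0, so f has no rational root and is therefore irreducible over Q (a cubic with no linear factor over a field is irreducible). For an irreducible cubic, the Galois group is A_3 or S_3 according as the discriminant disc(f) = -4a^3 - 27b^2 = -4·(-3)^3 - 27·(16)^2 = -6804 is or is not a square in Q. Here disc(f) = -6804 is not a perfect square in Q, so the Galois group of f over Q is not contained in A_3 and must be all of S_3. The splitting field has degree |S_3| = 6 over Q, so [K : Q] = 6.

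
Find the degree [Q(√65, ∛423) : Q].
[Q(√65, ∛423) : Q] = 6

Let L = Q(√65, ∛423). Since Q(√65) ⊂ L and [Q(√65):Q] = 2, the tower law gives 2 | [L:Q]. Likewise Q(∛423) ⊂ L with [Q(∛423):Q] = 3 (because 423 is not a perfect cube), so 3 | [L:Q]. As gcd(2,3) = 1, [L:Q] is divisible by 6. Conversely L is generated over Q by √65 and ∛423, so [L:Q] ≤ 2·3 = 6. Therefore [Q(√65, ∛423) : Q] = 6.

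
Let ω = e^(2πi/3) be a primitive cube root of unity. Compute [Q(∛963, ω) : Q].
[Q(∛963, ω) : Q] = 6

[Q(∛963):Q] = 3 (min poly x^3 - 963, irreducible since 963 is not a perfect cube). [Q(ω):Q] = 2 (min poly x^2 + x + 1). Since Q(∛963) ⊂ R and ω ∉ R, we have ω ∉ Q(∛963), so x^2 + x + 1 remains irreducible over Q(∛963) and [Q(∛963, ω) : Q(∛963)] = 2. By the tower law, [Q(∛963, ω) : Q] = 3 · 2 = 6. (In fact Q(∛963, ω) is the splitting field of x^3 - 963 over Q.)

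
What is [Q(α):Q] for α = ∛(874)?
[Q(α):Q] = 3

The minimal polynomial of α is x^3 - 874, irreducible over Q since 874 is not a perfect cube (so x^3 - 874 has no rational root). Hence [Q(α):Q] = deg(m_α) = 3.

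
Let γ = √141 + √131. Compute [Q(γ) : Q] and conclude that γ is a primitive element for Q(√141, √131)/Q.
[Q(γ) : Q] = 4 (equivalently, Q(γ) = Q(√141, √131))

Obviously Q(γ) ⊆ Q(√141, √131), and [Q(√141, √131):Q] = 4 (since 141, 131 are distinct squarefree integers > 1 with 18471 not a perfect square). To show equality we compute the minimal polynomial of γ. From γ = √141 + √131: γ^2 = 141 + 2√(18471) + 131 = 272 + 2√(18471), so γ^2 - 272 = 2√(18471); squaring, (γ^2 - 272)^2 = 4·18471, i.e. γ^4 - 544γ^2 + 73984 - 73884 = 0, i.e. γ^4 - 544γ^2 + 100 = 0. So γ is a root of x^4 - 544x^2 + 100. This polynomial is irreducible over Q: it has no rational root (each ±√141 ± √131 is irrational), and any factorization into two quadratics over Q would force √(18471) ∈ Q (pairing opposite roots) or √141, √131 ∈ Q (other pairings), all impossible. Hence [Q(γ):Q] = 4 = [Q(√141, √131):Q], so Q(γ) = Q(√141, √131).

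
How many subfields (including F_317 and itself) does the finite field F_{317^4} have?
F_{317^4} has 3 subfields

The subfields of F_{p^n} are exactly the fields F_{p^d} for d | n (each is the fixed field of the unique index-d subgroup of Gal(F_{p^n}/F_p) ≅ Z/nZ). The divisors of n = 4 are {1, 2, 4}, giving 3 subfields: F_{317^1}, F_{317^2}, F_{317^4}.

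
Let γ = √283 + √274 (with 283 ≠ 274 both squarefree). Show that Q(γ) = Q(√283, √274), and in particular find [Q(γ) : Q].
[Q(γ) : Q] = 4 (equivalently, Q(γ) = Q(√283, √274))

Obviously Q(γ) ⊆ Q(√283, √274), and [Q(√283, √274):Q] = 4 (since 283, 274 are distinct squarefree integers > 1 with 77542 not a perfect square). To show equality we compute the minimal polynomial of γ. From γ = √283 + √274: γ^2 = 283 + 2√(77542) + 274 = 557 + 2√(77542), so γ^2 - 557 = 2√(77542); squaring, (γ^2 - 557)^2 = 4·77542, i.e. γ^4 - 1114γ^2 + 310249 - 310168 = 0, i.e. γ^4 - 1114γ^2 + 81 = 0. So γ is a root of x^4 - 1114x^2 + 81. This polynomial is irreducible over Q: it has no rational root (each ±√283 ± √274 is irrational), and any factorization into two quadratics over Q would force √(77542) ∈ Q (pairing opposite roots) or √283, √274 ∈ Q (other pairings), all impossible. Hence [Q(γ):Q] = 4 = [Q(√283, √274):Q], so Q(γ) = Q(√283, √274).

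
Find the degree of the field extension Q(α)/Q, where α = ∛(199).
[Q(α):Q] = 3

The minimal polynomial of α is x^3 - 199, irreducible over Q since 199 is not a perfect cube (so x^3 - 199 has no rational root). Hence [Q(α):Q] = deg(m_α) = 3.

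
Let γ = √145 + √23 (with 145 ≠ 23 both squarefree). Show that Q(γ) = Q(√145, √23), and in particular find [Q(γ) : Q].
[Q(γ) : Q] = 4 (equivalently, Q(γ) = Q(√145, √23))

Obviously Q(γ) ⊆ Q(√145, √23), and [Q(√145, √23):Q] = 4 (since 145, 23 are distinct squarefree integers > 1 with 3335 not a perfect square). To show equality we compute the minimal polynomial of γ. From γ = √145 + √23: γ^2 = 145 + 2√(3335) + 23 = 168 + 2√(3335), so γ^2 - 168 = 2√(3335); squaring, (γ^2 - 168)^2 = 4·3335, i.e. γ^4 - 336γ^2 + 28224 - 13340 = 0, i.e. γ^4 - 336γ^2 + 14884 = 0. So γ is a root of x^4 - 336x^2 + 14884. This polynomial is irreducible over Q: it has no rational root (each ±√145 ± √23 is irrational), and any factorization into two quadratics over Q would force √(3335) ∈ Q (pairing opposite roots) or √145, √23 ∈ Q (other pairings), all impossible. Hence [Q(γ):Q] = 4 = [Q(√145, √23):Q], so Q(γ) = Q(√145, √23).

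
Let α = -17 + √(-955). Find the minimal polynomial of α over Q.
m_α(x) = x^2 + 34x + 1244

From α + 17 = √(-955), squaring gives (α + 17)^2 = -955, i.e. α^2 + 34α + 289 = -955, so α^2 + 34α + 1244 = 0. The discriminant of x^2 + 34x + 1244 is (34)^2 - 4·(1244) = 1156 - 4976 = -3820, and 4·(-955) is not a perfect square in Q since -955 is squarefree and ≠ 1. Hence x^2 + 34x + 1244 is irreducible over Q and is the minimal polynomial of α.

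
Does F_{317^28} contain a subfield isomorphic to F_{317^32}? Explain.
No: F_{317^32} is not a subfield of F_{317^28}

F_{p^m} embeds in F_{p^n} iff m | n. Here 32 ∤ 28 (since 28 = 0·32 + 28 with remainder 28 ≠ 0), so F_{317^32} is not a subfield of F_{317^28}. Equivalently: if it were, the tower law would give 32 = [F_{317^32}:F_317] dividing [F_{317^28}:F_317] = 28, contradiction.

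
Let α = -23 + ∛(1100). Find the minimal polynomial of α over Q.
m_α(x) = x^3 + 69x^2 + 1587x + 11067

Set β = α + 23 = ∛(1100), so β^3 = 1100. Then (α + 23)^3 - 1100 = 0, i.e. α is a root of g(x) = (x + 23)^3 - 1100 = x^3 + 69x^2 + 1587x + 11067. Since g(x) = h(x + 23) where h(x) = x^3 - 1100, and h is irreducible over Q (because 1100 is not a perfect cube, so h has no rational root, and a monic cubic with no rational root is irreducible), g is also irreducible (irreducibility is preserved under the substitution x → x + 23). Hence m_α(x) = x^3 + 69x^2 + 1587x + 11067.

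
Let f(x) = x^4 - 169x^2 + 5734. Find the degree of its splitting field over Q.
[K : Q] = 4

Solving the quadratic in x^2: x^2 = (169 ± √(169^2 - 4·5734))/2 = (169 ± √5625)/2 = (169 ± 75)/2, giving x^2 = 122 or x^2 = 47. So f(x) = (x^2 - 122)(x^2 - 47) and the roots of f are ±√122, ±√47. Hence the splitting field is K = Q(√122, √47). Since 122 and 47 are distinct squarefree integers > 1, their product 5734 is not a perfect square, so √47 ∉ Q(√122). By the tower law [K:Q] = [Q(√122,√47):Q(√122)] · [Q(√122):Q] = 2 · 2 = 4.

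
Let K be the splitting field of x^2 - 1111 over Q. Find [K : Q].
[K : Q] = 2

f(x) = x^2 - 1111 factors as (x - √1111)(x + √1111). The splitting field is K = Q(√1111). Since 1111 is squarefree and > 1, it is not a perfect square, so x^2 - 1111 is irreducible over Q and [Q(√1111) : Q] = 2. Hence [K : Q] = 2.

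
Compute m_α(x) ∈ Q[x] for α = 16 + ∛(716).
m_α(x) = x^3 - 48x^2 + 768x - 4812

Set β = α - 16 = ∛(716), so β^3 = 716. Then (α - 16)^3 - 716 = 0, i.e. α is a root of g(x) = (x - 16)^3 - 716 = x^3 - 48x^2 + 768x - 4812. Since g(x) = h(x - 16) where h(x) = x^3 - 716, and h is irreducible over Q (because 716 is not a perfect cube, so h has no rational root, and a monic cubic with no rational root is irreducible), g is also irreducible (irreducibility is preserved under the substitution x → x - 16). Hence m_α(x) = x^3 - 48x^2 + 768x - 4812.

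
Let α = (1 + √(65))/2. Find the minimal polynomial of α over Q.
m_α(x) = x^2 - x - 16

From 2α - 1 = √(65), squaring gives (2α - 1)^2 = 65, i.e. 4α^2 - 4α + 1 = 65, so α^2 - α + (1 - 65)/4 = 0. Since 65 ≡ 1 (mod 4), (1 - 65)/4 = -16 ∈ Z. The polynomial x^2 - x - 16 has discriminant 1 - 4·(-16) = 65, which is not a perfect square in Q (d = 65 is squarefree and ≠ 1), so x^2 - x - 16 is irreducible over Q. It is the minimal polynomial of α.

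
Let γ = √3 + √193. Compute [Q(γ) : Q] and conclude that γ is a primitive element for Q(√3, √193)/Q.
[Q(γ) : Q] = 4 (equivalently, Q(γ) = Q(√3, √193))

Obviously Q(γ) ⊆ Q(√3, √193), and [Q(√3, √193):Q] = 4 (since 3, 193 are distinct squarefree integers > 1 with 579 not a perfect square). To show equality we compute the minimal polynomial of γ. From γ = √3 + √193: γ^2 = 3 + 2√(579) + 193 = 196 + 2√(579), so γ^2 - 196 = 2√(579); squaring, (γ^2 - 196)^2 = 4·579, i.e. γ^4 - 392γ^2 + 38416 - 2316 = 0, i.e. γ^4 - 392γ^2 + 36100 = 0. So γ is a root of x^4 - 392x^2 + 36100. This polynomial is irreducible over Q: it has no rational root (each ±√3 ± √193 is irrational), and any factorization into two quadratics over Q would force √(579) ∈ Q (pairing opposite roots) or √3, √193 ∈ Q (other pairings), all impossible. Hence [Q(γ):Q] = 4 = [Q(√3, √193):Q], so Q(γ) = Q(√3, √193).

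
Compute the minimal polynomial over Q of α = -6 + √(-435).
m_α(x) = x^2 + 12x + 471

From α + 6 = √(-435), squaring gives (α + 6)^2 = -435, i.e. α^2 + 12α + 36 = -435, so α^2 + 12α + 471 = 0. The discriminant of x^2 + 12x + 471 is (12)^2 - 4·(471) = 144 - 1884 = -1740, and 4·(-435) is not a perfect square in Q since -435 is squarefree and ≠ 1. Hence x^2 + 12x + 471 is irreducible over Q and is the minimal polynomial of α.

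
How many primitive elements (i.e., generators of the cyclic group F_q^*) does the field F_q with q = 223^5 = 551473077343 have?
There are φ(551473077342) = 157749120000 primitive elements

F_q^* is cyclic of order q - 1 = 551473077342. A cyclic group of order m has exactly φ(m) generators. Here m = 551473077342 = 2 · 3 · 11 · 37 · 41 · 181 · 30431, so the number of primitive elements is φ(551473077342) = 157749120000.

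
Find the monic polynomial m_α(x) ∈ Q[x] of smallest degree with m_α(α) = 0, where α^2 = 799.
m_α(x) = x^2 - 799

α satisfies α^2 - 799 = 0, so x^2 - 799 annihilates α. Since d = 799 is squarefree and ≠ 1, it is not a perfect square in Q, so x^2 - 799 has no rational root and is therefore irreducible over Q (a degree-2 polynomial over a field is irreducible iff it has no root). Hence m_α(x) = x^2 - 799.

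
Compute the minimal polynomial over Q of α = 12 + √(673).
m_α(x) = x^2 - 24x - 529

From α - 12 = √(673), squaring gives (α - 12)^2 = 673, i.e. α^2 - 24α + 144 = 673, so α^2 - 24α - 529 = 0. The discriminant of x^2 - 24x - 529 is (-24)^2 - 4·(-529) = 576 + 2116 = 2692, and 4·(673) is not a perfect square in Q since 673 is squarefree and ≠ 1. Hence x^2 - 24x - 529 is irreducible over Q and is the minimal polynomial of α.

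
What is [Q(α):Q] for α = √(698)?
[Q(α):Q] = 2

[Q(α):Q] equals the degree of the minimal polynomial of α. Here α^2 = 698 and x^2 - 698 is irreducible (d = 698 is squarefree, ≠ 1, hence not a square), so deg(m_α) = 2. Thus [Q(α):Q] = 2.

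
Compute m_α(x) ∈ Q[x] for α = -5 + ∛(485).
m_α(x) = x^3 + 15x^2 + 75x - 360

Set β = α + 5 = ∛(485), so β^3 = 485. Then (α + 5)^3 - 485 = 0, i.e. α is a root of g(x) = (x + 5)^3 - 485 = x^3 + 15x^2 + 75x - 360. Since g(x) = h(x + 5) where h(x) = x^3 - 485, and h is irreducible over Q (because 485 is not a perfect cube, so h has no rational root, and a monic cubic with no rational root is irreducible), g is also irreducible (irreducibility is preserved under the substitution x → x + 5). Hence m_α(x) = x^3 + 15x^2 + 75x - 360.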